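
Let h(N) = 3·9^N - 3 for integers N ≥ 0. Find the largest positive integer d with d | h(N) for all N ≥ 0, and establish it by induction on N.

Computing the first values: h(0) = 0 and h(1) = 24; gcd(0, 24) = 24, so d ≤ 24.
We prove 24 | 3·9^N - 3 for all N ≥ 0 by induction on N.
Base step (N = 0): h(0) = 0 = 24·(0), so 24 | h(0).
Inductive step: suppose the statement holds for some j ≥ 0, i.e. 24 | h(j). Then
h(j+1) = 3·9^(j+1) - 3 = 9·(3·9^j - 3) + 24 = 9·h(j) + 24. The first term is divisible by 24 by the inductive hypothesis, and 24 is divisible by 24. Hence 24 | h(j+1).
By induction, the statement is established for all N ≥ 0.
Therefore the largest such d is 24.

d = 24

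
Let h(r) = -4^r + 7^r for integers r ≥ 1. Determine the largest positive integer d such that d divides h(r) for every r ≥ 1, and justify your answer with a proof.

Computing the first values: h(1) = 3 and h(2) = 33; gcd(3, 33) = 3, so d ≤ 3.
We prove 3 | -4^r + 7^r for all r ≥ 1 by induction on r.
Base step (r = 1): h(1) = 3 = 3·(1), so 3 | h(1).
For the inductive step, assume it holds for an arbitrary j ≥ 1, i.e. 3 | h(j). Then
7^{j+1} − 4^{j+1} = 7·7^j − 4·4^j = 7·(7^j − 4^j) + (3)·4^j. The first term is divisible by 3 by the inductive hypothesis, and the second term (3)·4^j is divisible by 3 since 3 | 3. Hence 3 | h(j+1).
This completes the induction.
Therefore the largest such d is 3.

d = 3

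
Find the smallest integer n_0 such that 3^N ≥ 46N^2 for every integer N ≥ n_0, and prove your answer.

n_0 = 8

At N = 7: 2187 < 2254, so the inequality fails and n_0 ≥ 8. We prove 3^N ≥ 46N^2 for all N ≥ 8.
Base step (N = 8): 3^N = 6561 and 46N^2 = 2944, so 6561 ≥ 2944.
Inductive step: assume the claim holds for N = m, so 3^m ≥ 46m^2.
Then 3^(m + 1) = 3·(3^m) ≥ 3·(46m^2).
Also, for m ≥ 8 we have 3·(46m^2) ≥ 46(m+1)^2, since 3 ≥ (1 + 1/m)^2 for all m ≥ 8.
Combining, 3^(m + 1) ≥ 46(m+1)^2.
Hence, by induction on N, the claim holds for every N ≥ 8.
Hence the smallest such n_0 is 8.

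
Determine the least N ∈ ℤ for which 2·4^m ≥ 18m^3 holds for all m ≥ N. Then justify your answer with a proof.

N = 6

At m = 5: 2048 < 2250, so the inequality fails and N ≥ 6. We prove 2·4^m ≥ 18m^3 for all m ≥ 6.
For the base case m = 6: 2·4^m = 8192 and 18m^3 = 3888, so 8192 ≥ 3888.
For the inductive step, assume it holds for an arbitrary i ≥ 6, so 2·4^i ≥ 18i^3.
Then 2·4^(i + 1) = 4·(2·4^i) ≥ 4·(18i^3).
Also, for i ≥ 6 we have 4·(18i^3) ≥ 18(i+1)^3, since 4 ≥ (1 + 1/i)^3 for all i ≥ 6.
Combining, 2·4^(i + 1) ≥ 18(i+1)^3.
This completes the induction.
Hence the smallest such N is 6.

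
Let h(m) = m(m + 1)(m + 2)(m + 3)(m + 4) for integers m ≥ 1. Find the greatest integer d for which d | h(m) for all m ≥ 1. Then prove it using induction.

Computing the first values: h(1) = 120 and h(2) = 720; gcd(120, 720) = 120, so d ≤ 120.
We prove 120 | m(m + 1)(m + 2)(m + 3)(m + 4) for all m ≥ 1 by induction on m.
When m = 1: h(1) = 120 = 120·(1), so 120 | h(1).
Suppose the result is true for m = k, i.e. 120 | h(k). Then
h(k+1) − h(k) = (k+1)·(k+2)·(k+3)·(k+4)·(k+5) − k·(k+1)·(k+2)·(k+3)·(k+4) = (k+1)·(k+2)·(k+3)·(k+4)·[(k+5) − k] = 5·(k+1)·(k+2)·(k+3)·(k+4). The product of 4 consecutive integers is divisible by (4)! = 24, so h(k+1) − h(k) is divisible by 5·24 = 120. By the inductive hypothesis 120 | h(k), hence 120 | h(k+1).
Hence, by induction on m, the claim holds for every m ≥ 1.
Therefore the largest such d is 120.

d = 120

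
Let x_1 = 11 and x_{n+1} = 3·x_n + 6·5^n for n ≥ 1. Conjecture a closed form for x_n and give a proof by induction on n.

x_n = -4·3^(n - 1) + 3·5^n

Computing the first terms: x_1 = 11, x_2 = 63, x_3 = 339. This suggests x_n = -4·3^(n - 1) + 3·5^n.
When n = 1: the formula gives 11 = 11 = x_1.
Inductive step: suppose the statement holds for some j ≥ 1, so x_j = -4·3^(j - 1) + 3·5^j.
Then x_{j+1} = 3·x_j + 6·5^j = 3·(-4·3^(j - 1) + 3·5^j) + 6·5^j = -4·3^j + 3·5^(j + 1) = -4·3^((j+1) - 1) + 3·5^(j+1),
which is the claimed formula at n = j+1.
This completes the induction.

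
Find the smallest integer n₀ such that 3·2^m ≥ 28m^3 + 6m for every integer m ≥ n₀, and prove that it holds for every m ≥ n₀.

At m = 14: 49152 < 76916, so the inequality fails and n₀ ≥ 15. We prove 3·2^m ≥ 28m^3 + 6m for all m ≥ 15.
When m = 15: 3·2^m = 98304 and 28m^3 + 6m = 94590, so 98304 ≥ 94590.
Suppose the result is true for m = j, so 3·2^j ≥ 28j^3 + 6j.
Then 3·2^(j + 1) = 2·(3·2^j) ≥ 2·(28j^3 + 6j).
Also, for j ≥ 15 we have 2·(28j^3 + 6j) ≥ 28(j+1)^3 + 6(j+1), since 2·(28j^3 + 6j) − (28(j+1)^3 + 6(j+1)) = 28j^3 - 84j^2 - 78j - 34, which is nonnegative for all j ≥ 15.
Combining, 3·2^(j + 1) ≥ 28(j+1)^3 + 6(j+1).
By induction, the statement is established for all m ≥ 15.
Hence the smallest such n₀ is 15.

n₀ = 15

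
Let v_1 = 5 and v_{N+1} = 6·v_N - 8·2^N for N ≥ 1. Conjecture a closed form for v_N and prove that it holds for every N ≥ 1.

Computing the first terms: v_1 = 5, v_2 = 14, v_3 = 52. This suggests v_N = 2^(N + 1) + 6^(N - 1).
Base case (N = 1): the formula gives 5 = 5 = v_1.
Inductive step: suppose the statement holds for some r ≥ 1, so v_r = 2^(r + 1) + 6^(r - 1).
Then v_{r+1} = 6·v_r - 8·2^r = 6·(2^(r + 1) + 6^(r - 1)) - 8·2^r = 2^(r + 2) + 6^r = 2^((r+1) + 1) + 6^((r+1) - 1),
which is the claimed formula at N = r+1.
This completes the induction.

v_N = 2^(N + 1) + 6^(N - 1)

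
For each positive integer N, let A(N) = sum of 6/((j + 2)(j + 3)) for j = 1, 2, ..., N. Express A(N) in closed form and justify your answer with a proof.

A(N) = 2N/(N + 3)

We claim A(N) = 2N/(N + 3) for all N ≥ 1.
Base case (N = 1): A(1) = 1/2, and the closed form gives 1/2. They agree.
For the inductive step, assume it holds for an arbitrary j ≥ 1, so A(j) = 2j/(j + 3).
Then A(j+1) = A(j) + (6/((j + 3)(j + 4))) = (2j/(j + 3)) + (6/((j + 3)(j + 4))).
Simplifying, A(j+1) = 2(j + 1)/(j + 4) = 2(j+1)/((j+1) + 3),
which is the closed form with N = j+1.
By induction, the statement is established for all N ≥ 1.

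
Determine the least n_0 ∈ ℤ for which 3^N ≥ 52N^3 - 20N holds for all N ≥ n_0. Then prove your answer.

n_0 = 10

At N = 9: 19683 < 37728, so the inequality fails and n_0 ≥ 10. We prove 3^N ≥ 52N^3 - 20N for all N ≥ 10.
When N = 10: 3^N = 59049 and 52N^3 - 20N = 51800, so 59049 ≥ 51800.
For the inductive step, assume it holds for an arbitrary j ≥ 10, so 3^j ≥ 52j^3 - 20j.
Then 3^(j + 1) = 3·(3^j) ≥ 3·(52j^3 - 20j).
Also, for j ≥ 10 we have 3·(52j^3 - 20j) ≥ 52(j+1)^3 - 20(j+1), since 3·(52j^3 - 20j) − (52(j+1)^3 - 20(j+1)) = 104j^3 - 156j^2 - 196j - 32, which is nonnegative for all j ≥ 10.
Combining, 3^(j + 1) ≥ 52(j+1)^3 - 20(j+1).
By the principle of mathematical induction, the result holds for all N ≥ 10.
Hence the smallest such n_0 is 10.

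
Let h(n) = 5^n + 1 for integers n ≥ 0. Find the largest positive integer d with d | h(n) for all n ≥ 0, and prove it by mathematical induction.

Computing the first values: h(0) = 2 and h(1) = 6; gcd(2, 6) = 2, so d ≤ 2.
We prove 2 | 5^n + 1 for all n ≥ 0 by induction on n.
For the base case n = 0: h(0) = 2 = 2·(1), so 2 | h(0).
For the inductive step, assume it holds for an arbitrary r ≥ 0, i.e. 2 | h(r). Then
h(r+1) = 5^(r+1) + 1 = 5·(5^r + 1) - 4 = 5·h(r) - 4. The first term is divisible by 2 by the inductive hypothesis, and -4 is divisible by 2. Hence 2 | h(r+1).
By induction, the statement is established for all n ≥ 0.
Therefore the largest such d is 2.

d = 2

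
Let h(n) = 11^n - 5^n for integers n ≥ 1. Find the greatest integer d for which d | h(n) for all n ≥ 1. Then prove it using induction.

d = 6

Computing the first values: h(1) = 6 and h(2) = 96; gcd(6, 96) = 6, so d ≤ 6.
We prove 6 | 11^n - 5^n for all n ≥ 1 by induction on n.
Base step (n = 1): h(1) = 6 = 6·(1), so 6 | h(1).
Suppose the result is true for n = m, i.e. 6 | h(m). Then
11^{m+1} − 5^{m+1} = 11·11^m − 5·5^m = 11·(11^m − 5^m) + (6)·5^m. The first term is divisible by 6 by the inductive hypothesis, and the second term (6)·5^m is divisible by 6 since 6 | 6. Hence 6 | h(m+1).
This completes the induction.
Therefore the largest such d is 6.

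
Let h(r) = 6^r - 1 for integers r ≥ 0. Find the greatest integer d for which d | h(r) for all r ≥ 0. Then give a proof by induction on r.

Computing the first values: h(0) = 0 and h(1) = 5; gcd(0, 5) = 5, so d ≤ 5.
We prove 5 | 6^r - 1 for all r ≥ 0 by induction on r.
For the base case r = 0: h(0) = 0 = 5·(0), so 5 | h(0).
For the inductive step, assume it holds for an arbitrary j ≥ 0, i.e. 5 | h(j). Then
h(j+1) = 6^(j+1) - 1 = 6·(6^j - 1) + 5 = 6·h(j) + 5. The first term is divisible by 5 by the inductive hypothesis, and 5 is divisible by 5. Hence 5 | h(j+1).
This completes the induction.
Therefore the largest such d is 5.

d = 5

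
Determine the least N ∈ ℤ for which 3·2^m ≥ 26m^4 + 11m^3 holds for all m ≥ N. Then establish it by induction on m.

At m = 20: 3145728 < 4248000, so the inequality fails and N ≥ 21. We prove 3·2^m ≥ 26m^4 + 11m^3 for all m ≥ 21.
For the base case m = 21: 3·2^m = 6291456 and 26m^4 + 11m^3 = 5158377, so 6291456 ≥ 5158377.
Inductive step: suppose the statement holds for some k ≥ 21, so 3·2^k ≥ 26k^4 + 11k^3.
Then 3·2^(k + 1) = 2·(3·2^k) ≥ 2·(26k^4 + 11k^3).
Also, for k ≥ 21 we have 2·(26k^4 + 11k^3) ≥ 26(k+1)^4 + 11(k+1)^3, since 2·(26k^4 + 11k^3) − (26(k+1)^4 + 11(k+1)^3) = 26k^4 - 93k^3 - 189k^2 - 137k - 37, which is nonnegative for all k ≥ 21.
Combining, 3·2^(k + 1) ≥ 26(k+1)^4 + 11(k+1)^3.
By the principle of mathematical induction, the result holds for all m ≥ 21.
Hence the smallest such N is 21.

N = 21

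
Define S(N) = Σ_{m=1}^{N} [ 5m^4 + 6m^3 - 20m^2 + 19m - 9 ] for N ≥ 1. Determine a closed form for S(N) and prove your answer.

S(N) = N(N^4 + 4N^3 - 2N^2 + N - 3)

We claim S(N) = N(N^4 + 4N^3 - 2N^2 + N - 3) for all N ≥ 1.
Base case (N = 1): S(1) = 1, and the closed form gives 1. They agree.
Inductive step: suppose the statement holds for some m ≥ 1, so S(m) = m(m^4 + 4m^3 - 2m^2 + m - 3).
Then S(m+1) = S(m) + (5m^4 + 26m^3 + 28m^2 + 17m + 1) = (m(m^4 + 4m^3 - 2m^2 + m - 3)) + (5m^4 + 26m^3 + 28m^2 + 17m + 1).
Simplifying, S(m+1) = (m + 1)(m^4 + 8m^3 + 16m^2 + 13m + 1) = (m+1)((m+1)^4 + 4(m+1)^3 - 2(m+1)^2 + (m+1) - 3),
which is the closed form with N = m+1.
By induction, the statement is established for all N ≥ 1.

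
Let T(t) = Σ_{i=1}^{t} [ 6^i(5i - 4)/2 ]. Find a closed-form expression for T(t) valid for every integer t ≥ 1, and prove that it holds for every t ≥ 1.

We claim T(t) = 3·6^t(t - 1) + 3 for all t ≥ 1.
For the base case t = 1: T(1) = 3, and the closed form gives 3. They agree.
Inductive step: suppose the statement holds for some i ≥ 1, so T(i) = 3·6^i(i - 1) + 3.
Then T(i+1) = T(i) + (6^i(15i + 3)) = (3·6^i(i - 1) + 3) + (6^i(15i + 3)).
Simplifying, T(i+1) = 18·6^i·i + 3 = 3·6^(i+1)((i+1) - 1) + 3,
which is the closed form with t = i+1.
By the principle of mathematical induction, the result holds for all t ≥ 1.

T(t) = 3·6^t(t - 1) + 3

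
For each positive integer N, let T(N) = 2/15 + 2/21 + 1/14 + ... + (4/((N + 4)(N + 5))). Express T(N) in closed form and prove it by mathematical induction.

We claim T(N) = 4N/(5(N + 5)) for all N ≥ 1.
For the base case N = 1: T(1) = 2/15, and the closed form gives 2/15. They agree.
Suppose the result is true for N = m, so T(m) = 4m/(5(m + 5)).
Then T(m+1) = T(m) + (4/((m + 5)(m + 6))) = (4m/(5(m + 5))) + (4/((m + 5)(m + 6))).
Simplifying, T(m+1) = 4(m + 1)/(5(m + 6)) = 4(m+1)/(5((m+1) + 5)),
which is the closed form with N = m+1.
This completes the induction.

T(N) = 4N/(5(N + 5))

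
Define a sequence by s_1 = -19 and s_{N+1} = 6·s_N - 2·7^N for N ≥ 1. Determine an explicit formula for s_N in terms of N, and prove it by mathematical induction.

Computing the first terms: s_1 = -19, s_2 = -128, s_3 = -866. This suggests s_N = -5·6^(N - 1) - 2·7^N.
Base case (N = 1): the formula gives -19 = -19 = s_1.
Inductive step: assume the claim holds for N = i, so s_i = -5·6^(i - 1) - 2·7^i.
Then s_{i+1} = 6·s_i - 2·7^i = 6·(-5·6^(i - 1) - 2·7^i) - 2·7^i = -5·6^i - 2·7^(i + 1) = -5·6^((i+1) - 1) - 2·7^(i+1),
which is the claimed formula at N = i+1.
By the principle of mathematical induction, the result holds for all N ≥ 1.

s_N = -5·6^(N - 1) - 2·7^N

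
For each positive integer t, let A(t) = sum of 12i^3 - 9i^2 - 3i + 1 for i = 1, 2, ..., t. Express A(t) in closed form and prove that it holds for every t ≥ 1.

We claim A(t) = t(3t^3 + 3t^2 - 3t - 2) for all t ≥ 1.
Base step (t = 1): A(1) = 1, and the closed form gives 1. They agree.
Suppose the result is true for t = i, so A(i) = i(3i^3 + 3i^2 - 3i - 2).
Then A(i+1) = A(i) + (12i^3 + 27i^2 + 15i + 1) = (i(3i^3 + 3i^2 - 3i - 2)) + (12i^3 + 27i^2 + 15i + 1).
Simplifying, A(i+1) = (i + 1)(3i^3 + 12i^2 + 12i + 1) = (i+1)(3(i+1)^3 + 3(i+1)^2 - 3(i+1) - 2),
which is the closed form with t = i+1.
This completes the induction.

A(t) = t(3t^3 + 3t^2 - 3t - 2)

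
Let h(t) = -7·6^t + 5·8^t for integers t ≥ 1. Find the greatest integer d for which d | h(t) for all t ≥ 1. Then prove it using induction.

Computing the first values: h(1) = -2 and h(2) = 68; gcd(-2, 68) = 2, so d ≤ 2.
We prove 2 | -7·6^t + 5·8^t for all t ≥ 1 by induction on t.
Base case (t = 1): h(1) = -2 = 2·(-1), so 2 | h(1).
For the inductive step, assume it holds for an arbitrary m ≥ 1, i.e. 2 | h(m). Then
h(m+1) − 8·h(m) = (-7·6^(m+1) + 5·8^(m+1)) − 8·(-7·6^m + 5·8^m) = (-7)·6^m·(6 − 8) = (14)·6^m. Since 2 | h(m) by the inductive hypothesis, 2 | 8·h(m); and 2 | 14 since 14 = 2·7. Therefore 2 | h(m+1).
By the principle of mathematical induction, the result holds for all t ≥ 1.
Therefore the largest such d is 2.

d = 2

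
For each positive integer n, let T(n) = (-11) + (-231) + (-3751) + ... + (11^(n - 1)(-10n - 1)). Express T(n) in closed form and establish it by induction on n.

T(n) = -11^n·n

We claim T(n) = -11^n·n for all n ≥ 1.
For the base case n = 1: T(1) = -11, and the closed form gives -11. They agree.
Inductive step: assume the claim holds for n = k, so T(k) = -11^k·k.
Then T(k+1) = T(k) + (11^k(-10k - 11)) = (-11^k·k) + (11^k(-10k - 11)).
Simplifying, T(k+1) = 11^(k + 1)(-k - 1) = -11^(k+1)·(k+1),
which is the closed form with n = k+1.
This completes the induction.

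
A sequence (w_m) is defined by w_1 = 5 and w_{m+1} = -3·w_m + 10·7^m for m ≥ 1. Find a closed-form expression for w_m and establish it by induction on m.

w_m = -2(-3)^(m - 1) + 7^m

Computing the first terms: w_1 = 5, w_2 = 55, w_3 = 325. This suggests w_m = -2(-3)^(m - 1) + 7^m.
For the base case m = 1: the formula gives 5 = 5 = w_1.
Inductive step: assume the claim holds for m = i, so w_i = -2(-3)^(i - 1) + 7^i.
Then w_{i+1} = -3·w_i + 10·7^i = -3·(-2(-3)^(i - 1) + 7^i) + 10·7^i = -2(-3)^i + 7^(i + 1) = -2(-3)^((i+1) - 1) + 7^(i+1),
which is the claimed formula at m = i+1.
This completes the induction.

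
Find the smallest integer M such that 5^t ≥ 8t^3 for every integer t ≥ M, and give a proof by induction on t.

M = 4

At t = 3: 125 < 216, so the inequality fails and M ≥ 4. We prove 5^t ≥ 8t^3 for all t ≥ 4.
When t = 4: 5^t = 625 and 8t^3 = 512, so 625 ≥ 512.
Inductive step: assume the claim holds for t = m, so 5^m ≥ 8m^3.
Then 5^(m + 1) = 5·(5^m) ≥ 5·(8m^3).
Also, for m ≥ 4 we have 5·(8m^3) ≥ 8(m+1)^3, since 5 ≥ (1 + 1/m)^3 for all m ≥ 4.
Combining, 5^(m + 1) ≥ 8(m+1)^3.
Hence, by induction on t, the claim holds for every t ≥ 4.
Hence the smallest such M is 4.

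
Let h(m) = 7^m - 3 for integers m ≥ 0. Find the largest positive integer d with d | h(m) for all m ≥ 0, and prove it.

d = 2

Computing the first values: h(0) = -2 and h(1) = 4; gcd(-2, 4) = 2, so d ≤ 2.
We prove 2 | 7^m - 3 for all m ≥ 0 by induction on m.
For the base case m = 0: h(0) = -2 = 2·(-1), so 2 | h(0).
Suppose the result is true for m = i, i.e. 2 | h(i). Then
h(i+1) = 7^(i+1) - 3 = 7·(7^i - 3) + 18 = 7·h(i) + 18. The first term is divisible by 2 by the inductive hypothesis, and 18 is divisible by 2. Hence 2 | h(i+1).
By induction, the statement is established for all m ≥ 0.
Therefore the largest such d is 2.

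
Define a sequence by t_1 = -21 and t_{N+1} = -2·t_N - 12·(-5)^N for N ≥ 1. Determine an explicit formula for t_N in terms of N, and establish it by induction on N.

t_N = -(-2)^(N - 1) + 4(-5)^N

Computing the first terms: t_1 = -21, t_2 = 102, t_3 = -504. This suggests t_N = -(-2)^(N - 1) + 4(-5)^N.
For the base case N = 1: the formula gives -21 = -21 = t_1.
Inductive step: suppose the statement holds for some j ≥ 1, so t_j = -(-2)^(j - 1) + 4(-5)^j.
Then t_{j+1} = -2·t_j - 12·(-5)^j = -2·(-(-2)^(j - 1) + 4(-5)^j) - 12·(-5)^j = -(-2)^j + 4(-5)^(j + 1) = -(-2)^((j+1) - 1) + 4(-5)^(j+1),
which is the claimed formula at N = j+1.
This completes the induction.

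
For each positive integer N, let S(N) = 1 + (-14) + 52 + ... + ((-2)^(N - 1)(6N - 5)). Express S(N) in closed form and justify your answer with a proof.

S(N) = (-2)^N(-2N + 1) - 1

We claim S(N) = (-2)^N(-2N + 1) - 1 for all N ≥ 1.
Base case (N = 1): S(1) = 1, and the closed form gives 1. They agree.
Inductive step: assume the claim holds for N = p, so S(p) = (-2)^p(-2p + 1) - 1.
Then S(p+1) = S(p) + ((-2)^p(6p + 1)) = ((-2)^p(-2p + 1) - 1) + ((-2)^p(6p + 1)).
Simplifying, S(p+1) = -(-2)^(p + 1) + (-2)^(p + 2)p - 1 = (-2)^(p+1)(-2(p+1) + 1) - 1,
which is the closed form with N = p+1.
By the principle of mathematical induction, the result holds for all N ≥ 1.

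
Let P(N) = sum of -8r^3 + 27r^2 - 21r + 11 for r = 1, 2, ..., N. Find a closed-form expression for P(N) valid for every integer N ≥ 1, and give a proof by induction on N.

We claim P(N) = -N(2N^3 - 5N^2 - N - 5) for all N ≥ 1.
Base case (N = 1): P(1) = 9, and the closed form gives 9. They agree.
Inductive step: suppose the statement holds for some r ≥ 1, so P(r) = r(-2r^3 + 5r^2 + r + 5).
Then P(r+1) = P(r) + (-8r^3 + 3r^2 + 9r + 9) = (r(-2r^3 + 5r^2 + r + 5)) + (-8r^3 + 3r^2 + 9r + 9).
Simplifying, P(r+1) = -(r + 1)(2r^3 + r^2 - 5r - 9) = -(r+1)(2(r+1)^3 - 5(r+1)^2 - (r+1) - 5),
which is the closed form with N = r+1.
Hence, by induction on N, the claim holds for every N ≥ 1.

P(N) = -N(2N^3 - 5N^2 - N - 5)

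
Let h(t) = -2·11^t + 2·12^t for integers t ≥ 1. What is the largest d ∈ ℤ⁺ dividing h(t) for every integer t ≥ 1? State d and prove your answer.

Computing the first values: h(1) = 2 and h(2) = 46; gcd(2, 46) = 2, so d ≤ 2.
We prove 2 | -2·11^t + 2·12^t for all t ≥ 1 by induction on t.
Base step (t = 1): h(1) = 2 = 2·(1), so 2 | h(1).
Inductive step: suppose the statement holds for some k ≥ 1, i.e. 2 | h(k). Then
h(k+1) − 12·h(k) = (-2·11^(k+1) + 2·12^(k+1)) − 12·(-2·11^k + 2·12^k) = (-2)·11^k·(11 − 12) = (2)·11^k. Since 2 | h(k) by the inductive hypothesis, 2 | 12·h(k); and 2 | 2 since 2 = 2·1. Therefore 2 | h(k+1).
By induction, the statement is established for all t ≥ 1.
Therefore the largest such d is 2.

d = 2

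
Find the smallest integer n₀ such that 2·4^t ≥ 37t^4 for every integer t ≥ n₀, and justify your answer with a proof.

At t = 8: 131072 < 151552, so the inequality fails and n₀ ≥ 9. We prove 2·4^t ≥ 37t^4 for all t ≥ 9.
When t = 9: 2·4^t = 524288 and 37t^4 = 242757, so 524288 ≥ 242757.
For the inductive step, assume it holds for an arbitrary j ≥ 9, so 2·4^j ≥ 37j^4.
Then 2·4^(j + 1) = 4·(2·4^j) ≥ 4·(37j^4).
Also, for j ≥ 9 we have 4·(37j^4) ≥ 37(j+1)^4, since 4 ≥ (1 + 1/j)^4 for all j ≥ 9.
Combining, 2·4^(j + 1) ≥ 37(j+1)^4.
By induction, the statement is established for all t ≥ 9.
Hence the smallest such n₀ is 9.

n₀ = 9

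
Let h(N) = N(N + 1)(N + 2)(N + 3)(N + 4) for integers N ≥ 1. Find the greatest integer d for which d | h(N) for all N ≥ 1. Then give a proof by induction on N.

Computing the first values: h(1) = 120 and h(2) = 720; gcd(120, 720) = 120, so d ≤ 120.
We prove 120 | N(N + 1)(N + 2)(N + 3)(N + 4) for all N ≥ 1 by induction on N.
Base case (N = 1): h(1) = 120 = 120·(1), so 120 | h(1).
Inductive step: suppose the statement holds for some r ≥ 1, i.e. 120 | h(r). Then
h(r+1) − h(r) = (r+1)·(r+2)·(r+3)·(r+4)·(r+5) − r·(r+1)·(r+2)·(r+3)·(r+4) = (r+1)·(r+2)·(r+3)·(r+4)·[(r+5) − r] = 5·(r+1)·(r+2)·(r+3)·(r+4). The product of 4 consecutive integers is divisible by (4)! = 24, so h(r+1) − h(r) is divisible by 5·24 = 120. By the inductive hypothesis 120 | h(r), hence 120 | h(r+1).
By induction, the statement is established for all N ≥ 1.
Therefore the largest such d is 120.

d = 120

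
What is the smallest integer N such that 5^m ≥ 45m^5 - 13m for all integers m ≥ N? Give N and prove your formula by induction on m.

At m = 9: 1953125 < 2657088, so the inequality fails and N ≥ 10. We prove 5^m ≥ 45m^5 - 13m for all m ≥ 10.
When m = 10: 5^m = 9765625 and 45m^5 - 13m = 4499870, so 9765625 ≥ 4499870.
For the inductive step, assume it holds for an arbitrary k ≥ 10, so 5^k ≥ 45k^5 - 13k.
Then 5^(k + 1) = 5·(5^k) ≥ 5·(45k^5 - 13k).
Also, for k ≥ 10 we have 5·(45k^5 - 13k) ≥ 45(k+1)^5 - 13(k+1), since 5·(45k^5 - 13k) − (45(k+1)^5 - 13(k+1)) = 180k^5 - 225k^4 - 450k^3 - 450k^2 - 277k - 32, which is nonnegative for all k ≥ 10.
Combining, 5^(k + 1) ≥ 45(k+1)^5 - 13(k+1).
By the principle of mathematical induction, the result holds for all m ≥ 10.
Hence the smallest such N is 10.

N = 10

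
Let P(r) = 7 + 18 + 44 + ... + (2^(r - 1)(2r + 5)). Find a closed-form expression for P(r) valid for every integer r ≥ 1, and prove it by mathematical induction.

We claim P(r) = 2^r(2r + 3) - 3 for all r ≥ 1.
When r = 1: P(1) = 7, and the closed form gives 7. They agree.
Inductive step: assume the claim holds for r = j, so P(j) = 2^j(2j + 3) - 3.
Then P(j+1) = P(j) + (2^j(2j + 7)) = (2^j(2j + 3) - 3) + (2^j(2j + 7)).
Simplifying, P(j+1) = 4·2^j·j + 10·2^j - 3 = 2^(j+1)(2(j+1) + 3) - 3,
which is the closed form with r = j+1.
By induction, the statement is established for all r ≥ 1.

P(r) = 2^r(2r + 3) - 3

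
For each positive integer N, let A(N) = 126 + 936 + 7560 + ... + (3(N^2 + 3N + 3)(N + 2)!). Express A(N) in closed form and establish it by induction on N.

A(N) = (3N + 3)(N + 3)! - 18

We claim A(N) = (3N + 3)(N + 3)! - 18 for all N ≥ 1.
Base case (N = 1): A(1) = 126, and the closed form gives 126. They agree.
Suppose the result is true for N = r, so A(r) = (3r + 3)(r + 3)! - 18.
Then A(r+1) = A(r) + (3(r^2 + 5r + 7)(r + 3)!) = ((3r + 3)(r + 3)! - 18) + (3(r^2 + 5r + 7)(r + 3)!).
Simplifying, A(r+1) = (3(r+1) + 3)((r+1) + 3)! - 18,
which is the closed form with N = r+1.
This completes the induction.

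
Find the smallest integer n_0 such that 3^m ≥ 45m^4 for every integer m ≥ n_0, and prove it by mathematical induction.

n_0 = 13

At m = 12: 531441 < 933120, so the inequality fails and n_0 ≥ 13. We prove 3^m ≥ 45m^4 for all m ≥ 13.
Base case (m = 13): 3^m = 1594323 and 45m^4 = 1285245, so 1594323 ≥ 1285245.
Suppose the result is true for m = p, so 3^p ≥ 45p^4.
Then 3^(p + 1) = 3·(3^p) ≥ 3·(45p^4).
Also, for p ≥ 13 we have 3·(45p^4) ≥ 45(p+1)^4, since 3 ≥ (1 + 1/p)^4 for all p ≥ 13.
Combining, 3^(p + 1) ≥ 45(p+1)^4.
By the principle of mathematical induction, the result holds for all m ≥ 13.
Hence the smallest such n_0 is 13.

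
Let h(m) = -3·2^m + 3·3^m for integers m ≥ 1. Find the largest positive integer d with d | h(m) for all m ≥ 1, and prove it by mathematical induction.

d = 3

Computing the first values: h(1) = 3 and h(2) = 15; gcd(3, 15) = 3, so d ≤ 3.
We prove 3 | -3·2^m + 3·3^m for all m ≥ 1 by induction on m.
When m = 1: h(1) = 3 = 3·(1), so 3 | h(1).
For the inductive step, assume it holds for an arbitrary j ≥ 1, i.e. 3 | h(j). Then
h(j+1) − 3·h(j) = (-3·2^(j+1) + 3·3^(j+1)) − 3·(-3·2^j + 3·3^j) = (-3)·2^j·(2 − 3) = (3)·2^j. Since 3 | h(j) by the inductive hypothesis, 3 | 3·h(j); and 3 | 3 since 3 = 3·1. Therefore 3 | h(j+1).
By the principle of mathematical induction, the result holds for all m ≥ 1.
Therefore the largest such d is 3.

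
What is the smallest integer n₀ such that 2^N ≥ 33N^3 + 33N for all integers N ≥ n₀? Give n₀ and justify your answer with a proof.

n₀ = 18

At N = 17: 131072 < 162690, so the inequality fails and n₀ ≥ 18. We prove 2^N ≥ 33N^3 + 33N for all N ≥ 18.
Base step (N = 18): 2^N = 262144 and 33N^3 + 33N = 193050, so 262144 ≥ 193050.
For the inductive step, assume it holds for an arbitrary j ≥ 18, so 2^j ≥ 33j^3 + 33j.
Then 2^(j + 1) = 2·(2^j) ≥ 2·(33j^3 + 33j).
Also, for j ≥ 18 we have 2·(33j^3 + 33j) ≥ 33(j+1)^3 + 33(j+1), since 2·(33j^3 + 33j) − (33(j+1)^3 + 33(j+1)) = 33j^3 - 99j^2 - 66j - 66, which is nonnegative for all j ≥ 18.
Combining, 2^(j + 1) ≥ 33(j+1)^3 + 33(j+1).
By induction, the statement is established for all N ≥ 18.
Hence the smallest such n₀ is 18.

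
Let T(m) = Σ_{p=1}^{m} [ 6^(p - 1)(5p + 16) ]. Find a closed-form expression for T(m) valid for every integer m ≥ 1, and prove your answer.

We claim T(m) = 6^m(m + 3) - 3 for all m ≥ 1.
Base step (m = 1): T(1) = 21, and the closed form gives 21. They agree.
Inductive step: assume the claim holds for m = p, so T(p) = 6^p(p + 3) - 3.
Then T(p+1) = T(p) + (6^p(5p + 21)) = (6^p(p + 3) - 3) + (6^p(5p + 21)).
Simplifying, T(p+1) = 6·6^p·p + 24·6^p - 3 = 6^(p+1)((p+1) + 3) - 3,
which is the closed form with m = p+1.
By induction, the statement is established for all m ≥ 1.

T(m) = 6^m(m + 3) - 3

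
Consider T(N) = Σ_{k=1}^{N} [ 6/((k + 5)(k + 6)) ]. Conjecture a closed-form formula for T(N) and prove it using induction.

We claim T(N) = N/(N + 6) for all N ≥ 1.
When N = 1: T(1) = 1/7, and the closed form gives 1/7. They agree.
Inductive step: suppose the statement holds for some k ≥ 1, so T(k) = k/(k + 6).
Then T(k+1) = T(k) + (6/((k + 6)(k + 7))) = (k/(k + 6)) + (6/((k + 6)(k + 7))).
Simplifying, T(k+1) = (k + 1)/(k + 7) = (k+1)/((k+1) + 6),
which is the closed form with N = k+1.
By induction, the statement is established for all N ≥ 1.

T(N) = N/(N + 6)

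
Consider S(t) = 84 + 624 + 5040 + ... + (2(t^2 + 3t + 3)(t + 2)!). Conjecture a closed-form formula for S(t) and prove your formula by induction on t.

S(t) = (2t + 2)(t + 3)! - 12

We claim S(t) = (2t + 2)(t + 3)! - 12 for all t ≥ 1.
Base case (t = 1): S(1) = 84, and the closed form gives 84. They agree.
Inductive step: assume the claim holds for t = p, so S(p) = (2p + 2)(p + 3)! - 12.
Then S(p+1) = S(p) + (2(p^2 + 5p + 7)(p + 3)!) = ((2p + 2)(p + 3)! - 12) + (2(p^2 + 5p + 7)(p + 3)!).
Simplifying, S(p+1) = (2(p+1) + 2)((p+1) + 3)! - 12,
which is the closed form with t = p+1.
This completes the induction.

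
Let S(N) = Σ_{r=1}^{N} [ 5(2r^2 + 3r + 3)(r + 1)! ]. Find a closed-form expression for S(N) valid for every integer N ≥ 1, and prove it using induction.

We claim S(N) = (10N + 5)(N + 2)! - 10 for all N ≥ 1.
For the base case N = 1: S(1) = 80, and the closed form gives 80. They agree.
Suppose the result is true for N = r, so S(r) = (10r + 5)(r + 2)! - 10.
Then S(r+1) = S(r) + (5(2r^2 + 7r + 8)(r + 2)!) = ((10r + 5)(r + 2)! - 10) + (5(2r^2 + 7r + 8)(r + 2)!).
Simplifying, S(r+1) = (10(r+1) + 5)((r+1) + 2)! - 10,
which is the closed form with N = r+1.
By induction, the statement is established for all N ≥ 1.

S(N) = (10N + 5)(N + 2)! - 10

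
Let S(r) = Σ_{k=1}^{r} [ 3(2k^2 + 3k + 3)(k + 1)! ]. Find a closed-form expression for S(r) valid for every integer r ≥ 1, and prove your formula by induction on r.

S(r) = (6r + 3)(r + 2)! - 6

We claim S(r) = (6r + 3)(r + 2)! - 6 for all r ≥ 1.
When r = 1: S(1) = 48, and the closed form gives 48. They agree.
For the inductive step, assume it holds for an arbitrary k ≥ 1, so S(k) = (6k + 3)(k + 2)! - 6.
Then S(k+1) = S(k) + (3(2k^2 + 7k + 8)(k + 2)!) = ((6k + 3)(k + 2)! - 6) + (3(2k^2 + 7k + 8)(k + 2)!).
Simplifying, S(k+1) = (6(k+1) + 3)((k+1) + 2)! - 6,
which is the closed form with r = k+1.
This completes the induction.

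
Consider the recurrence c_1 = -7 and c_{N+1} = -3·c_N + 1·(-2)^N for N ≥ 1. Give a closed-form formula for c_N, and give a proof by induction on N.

Computing the first terms: c_1 = -7, c_2 = 19, c_3 = -53. This suggests c_N = (-2)^N - 5(-3)^(N - 1).
For the base case N = 1: the formula gives -7 = -7 = c_1.
Suppose the result is true for N = r, so c_r = (-2)^r - 5(-3)^(r - 1).
Then c_{r+1} = -3·c_r + 1·(-2)^r = -3·((-2)^r - 5(-3)^(r - 1)) + 1·(-2)^r = (-2)^(r + 1) - 5(-3)^r = (-2)^(r+1) - 5(-3)^((r+1) - 1),
which is the claimed formula at N = r+1.
By the principle of mathematical induction, the result holds for all N ≥ 1.

c_N = (-2)^N - 5(-3)^(N - 1)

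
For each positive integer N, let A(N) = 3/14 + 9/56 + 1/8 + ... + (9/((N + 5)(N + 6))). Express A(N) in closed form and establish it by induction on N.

A(N) = 3N/(2(N + 6))

We claim A(N) = 3N/(2(N + 6)) for all N ≥ 1.
When N = 1: A(1) = 3/14, and the closed form gives 3/14. They agree.
For the inductive step, assume it holds for an arbitrary r ≥ 1, so A(r) = 3r/(2(r + 6)).
Then A(r+1) = A(r) + (9/((r + 6)(r + 7))) = (3r/(2(r + 6))) + (9/((r + 6)(r + 7))).
Simplifying, A(r+1) = 3(r + 1)/(2(r + 7)) = 3(r+1)/(2((r+1) + 6)),
which is the closed form with N = r+1.
Hence, by induction on N, the claim holds for every N ≥ 1.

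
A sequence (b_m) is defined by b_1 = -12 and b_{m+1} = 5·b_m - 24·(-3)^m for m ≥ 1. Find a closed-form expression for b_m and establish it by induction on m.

Computing the first terms: b_1 = -12, b_2 = 12, b_3 = -156. This suggests b_m = -(-3)^(m + 1) - 3·5^(m - 1).
For the base case m = 1: the formula gives -12 = -12 = b_1.
For the inductive step, assume it holds for an arbitrary p ≥ 1, so b_p = -(-3)^(p + 1) - 3·5^(p - 1).
Then b_{p+1} = 5·b_p - 24·(-3)^p = 5·(-(-3)^(p + 1) - 3·5^(p - 1)) - 24·(-3)^p = -(-3)^(p + 2) - 3·5^p = -(-3)^((p+1) + 1) - 3·5^((p+1) - 1),
which is the claimed formula at m = p+1.
This completes the induction.

b_m = -(-3)^(m + 1) - 3·5^(m - 1)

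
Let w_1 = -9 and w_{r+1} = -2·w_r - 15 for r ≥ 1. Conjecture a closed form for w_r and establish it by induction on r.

w_r = -(-2)^(r + 1) - 5

Computing the first terms: w_1 = -9, w_2 = 3, w_3 = -21. This suggests w_r = -(-2)^(r + 1) - 5.
When r = 1: the formula gives -9 = -9 = w_1.
Inductive step: assume the claim holds for r = k, so w_k = -(-2)^(k + 1) - 5.
Then w_{k+1} = -2·w_k - 15 = -2·(-(-2)^(k + 1) - 5) - 15 = -(-2)^(k + 2) - 5 = -(-2)^((k+1) + 1) - 5,
which is the claimed formula at r = k+1.
Hence, by induction on r, the claim holds for every r ≥ 1.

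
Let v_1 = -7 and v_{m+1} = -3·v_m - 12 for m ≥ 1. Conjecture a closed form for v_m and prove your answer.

v_m = -4(-3)^(m - 1) - 3

Computing the first terms: v_1 = -7, v_2 = 9, v_3 = -39. This suggests v_m = -4(-3)^(m - 1) - 3.
Base step (m = 1): the formula gives -7 = -7 = v_1.
For the inductive step, assume it holds for an arbitrary i ≥ 1, so v_i = -4(-3)^(i - 1) - 3.
Then v_{i+1} = -3·v_i - 12 = -3·(-4(-3)^(i - 1) - 3) - 12 = -4(-3)^i - 3 = -4(-3)^((i+1) - 1) - 3,
which is the claimed formula at m = i+1.
By the principle of mathematical induction, the result holds for all m ≥ 1.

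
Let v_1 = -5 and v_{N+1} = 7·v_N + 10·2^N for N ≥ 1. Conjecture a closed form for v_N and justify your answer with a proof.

v_N = -2^(N + 1) - 7^(N - 1)

Computing the first terms: v_1 = -5, v_2 = -15, v_3 = -65. This suggests v_N = -2^(N + 1) - 7^(N - 1).
Base step (N = 1): the formula gives -5 = -5 = v_1.
Inductive step: assume the claim holds for N = p, so v_p = -2^(p + 1) - 7^(p - 1).
Then v_{p+1} = 7·v_p + 10·2^p = 7·(-2^(p + 1) - 7^(p - 1)) + 10·2^p = -2^(p + 2) - 7^p = -2^((p+1) + 1) - 7^((p+1) - 1),
which is the claimed formula at N = p+1.
Hence, by induction on N, the claim holds for every N ≥ 1.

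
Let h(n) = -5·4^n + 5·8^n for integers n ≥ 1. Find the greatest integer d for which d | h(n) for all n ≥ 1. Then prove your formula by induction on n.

d = 20

Computing the first values: h(1) = 20 and h(2) = 240; gcd(20, 240) = 20, so d ≤ 20.
We prove 20 | -5·4^n + 5·8^n for all n ≥ 1 by induction on n.
Base step (n = 1): h(1) = 20 = 20·(1), so 20 | h(1).
Suppose the result is true for n = k, i.e. 20 | h(k). Then
h(k+1) − 8·h(k) = (-5·4^(k+1) + 5·8^(k+1)) − 8·(-5·4^k + 5·8^k) = (-5)·4^k·(4 − 8) = (20)·4^k. Since 20 | h(k) by the inductive hypothesis, 20 | 8·h(k); and 20 | 20 since 20 = 20·1. Therefore 20 | h(k+1).
By the principle of mathematical induction, the result holds for all n ≥ 1.
Therefore the largest such d is 20.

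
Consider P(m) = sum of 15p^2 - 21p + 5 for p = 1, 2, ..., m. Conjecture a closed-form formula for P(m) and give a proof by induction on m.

We claim P(m) = m(5m^2 - 3m - 3) for all m ≥ 1.
Base step (m = 1): P(1) = -1, and the closed form gives -1. They agree.
Inductive step: suppose the statement holds for some p ≥ 1, so P(p) = p(5p^2 - 3p - 3).
Then P(p+1) = P(p) + (15p^2 + 9p - 1) = (p(5p^2 - 3p - 3)) + (15p^2 + 9p - 1).
Simplifying, P(p+1) = (p + 1)(5p^2 + 7p - 1) = (p+1)(5(p+1)^2 - 3(p+1) - 3),
which is the closed form with m = p+1.
This completes the induction.

P(m) = m(5m^2 - 3m - 3)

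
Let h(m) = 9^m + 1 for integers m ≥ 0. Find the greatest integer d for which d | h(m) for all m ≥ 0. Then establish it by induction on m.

Computing the first values: h(0) = 2 and h(1) = 10; gcd(2, 10) = 2, so d ≤ 2.
We prove 2 | 9^m + 1 for all m ≥ 0 by induction on m.
Base case (m = 0): h(0) = 2 = 2·(1), so 2 | h(0).
Inductive step: suppose the statement holds for some i ≥ 0, i.e. 2 | h(i). Then
h(i+1) = 9^(i+1) + 1 = 9·(9^i + 1) - 8 = 9·h(i) - 8. The first term is divisible by 2 by the inductive hypothesis, and -8 is divisible by 2. Hence 2 | h(i+1).
By induction, the statement is established for all m ≥ 0.
Therefore the largest such d is 2.

d = 2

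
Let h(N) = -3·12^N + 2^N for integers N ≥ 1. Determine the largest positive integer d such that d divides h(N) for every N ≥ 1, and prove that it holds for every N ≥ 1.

Computing the first values: h(1) = -34 and h(2) = -428; gcd(-34, -428) = 2, so d ≤ 2.
We prove 2 | -3·12^N + 2^N for all N ≥ 1 by induction on N.
Base case (N = 1): h(1) = -34 = 2·(-17), so 2 | h(1).
Inductive step: assume the claim holds for N = p, i.e. 2 | h(p). Then
h(p+1) − 12·h(p) = (-3·12^(p+1) + 2^(p+1)) − 12·(-3·12^p + 2^p) = (1)·2^p·(2 − 12) = (-10)·2^p. Since 2 | h(p) by the inductive hypothesis, 2 | 12·h(p); and 2 | -10 since -10 = 2·-5. Therefore 2 | h(p+1).
By the principle of mathematical induction, the result holds for all N ≥ 1.
Therefore the largest such d is 2.

d = 2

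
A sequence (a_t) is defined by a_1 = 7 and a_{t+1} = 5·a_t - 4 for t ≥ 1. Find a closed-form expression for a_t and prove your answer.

a_t = 6·5^(t - 1) + 1

Computing the first terms: a_1 = 7, a_2 = 31, a_3 = 151. This suggests a_t = 6·5^(t - 1) + 1.
When t = 1: the formula gives 7 = 7 = a_1.
For the inductive step, assume it holds for an arbitrary i ≥ 1, so a_i = 6·5^(i - 1) + 1.
Then a_{i+1} = 5·a_i - 4 = 5·(6·5^(i - 1) + 1) - 4 = 6·5^i + 1 = 6·5^((i+1) - 1) + 1,
which is the claimed formula at t = i+1.
This completes the induction.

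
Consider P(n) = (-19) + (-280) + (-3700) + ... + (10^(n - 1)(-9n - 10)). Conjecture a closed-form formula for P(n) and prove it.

P(n) = -10^n(n + 1) + 1

We claim P(n) = -10^n(n + 1) + 1 for all n ≥ 1.
Base step (n = 1): P(1) = -19, and the closed form gives -19. They agree.
For the inductive step, assume it holds for an arbitrary i ≥ 1, so P(i) = -10^i(i + 1) + 1.
Then P(i+1) = P(i) + (10^i(-9i - 19)) = (-10^i(i + 1) + 1) + (10^i(-9i - 19)).
Simplifying, P(i+1) = -10·10^i·i - 20·10^i + 1 = -10^(i+1)((i+1) + 1) + 1,
which is the closed form with n = i+1.
By the principle of mathematical induction, the result holds for all n ≥ 1.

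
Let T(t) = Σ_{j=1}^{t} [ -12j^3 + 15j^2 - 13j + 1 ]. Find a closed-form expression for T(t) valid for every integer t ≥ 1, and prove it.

We claim T(t) = -t(3t^3 + t^2 + 2t + 3) for all t ≥ 1.
When t = 1: T(1) = -9, and the closed form gives -9. They agree.
Inductive step: suppose the statement holds for some j ≥ 1, so T(j) = j(-3j^3 - j^2 - 2j - 3).
Then T(j+1) = T(j) + (-12j^3 - 21j^2 - 19j - 9) = (j(-3j^3 - j^2 - 2j - 3)) + (-12j^3 - 21j^2 - 19j - 9).
Simplifying, T(j+1) = -(j + 1)(3j^3 + 10j^2 + 13j + 9) = -(j+1)(3(j+1)^3 + (j+1)^2 + 2(j+1) + 3),
which is the closed form with t = j+1.
By induction, the statement is established for all t ≥ 1.

T(t) = -t(3t^3 + t^2 + 2t + 3)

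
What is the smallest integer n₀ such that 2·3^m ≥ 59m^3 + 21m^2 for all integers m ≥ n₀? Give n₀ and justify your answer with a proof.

At m = 9: 39366 < 44712, so the inequality fails and n₀ ≥ 10. We prove 2·3^m ≥ 59m^3 + 21m^2 for all m ≥ 10.
Base step (m = 10): 2·3^m = 118098 and 59m^3 + 21m^2 = 61100, so 118098 ≥ 61100.
Suppose the result is true for m = j, so 2·3^j ≥ 59j^3 + 21j^2.
Then 2·3^(j + 1) = 3·(2·3^j) ≥ 3·(59j^3 + 21j^2).
Also, for j ≥ 10 we have 3·(59j^3 + 21j^2) ≥ 59(j+1)^3 + 21(j+1)^2, since 3·(59j^3 + 21j^2) − (59(j+1)^3 + 21(j+1)^2) = 118j^3 - 135j^2 - 219j - 80, which is nonnegative for all j ≥ 10.
Combining, 2·3^(j + 1) ≥ 59(j+1)^3 + 21(j+1)^2.
By induction, the statement is established for all m ≥ 10.
Hence the smallest such n₀ is 10.

n₀ = 10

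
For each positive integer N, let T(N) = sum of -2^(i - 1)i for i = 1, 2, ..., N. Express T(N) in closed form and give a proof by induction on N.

We claim T(N) = 2^N(-N + 1) - 1 for all N ≥ 1.
For the base case N = 1: T(1) = -1, and the closed form gives -1. They agree.
Inductive step: suppose the statement holds for some i ≥ 1, so T(i) = 2^i(-i + 1) - 1.
Then T(i+1) = T(i) + (2^i(-i - 1)) = (2^i(-i + 1) - 1) + (2^i(-i - 1)).
Simplifying, T(i+1) = -2·2^i·i - 1 = 2^(i+1)(-(i+1) + 1) - 1,
which is the closed form with N = i+1.
Hence, by induction on N, the claim holds for every N ≥ 1.

T(N) = 2^N(-N + 1) - 1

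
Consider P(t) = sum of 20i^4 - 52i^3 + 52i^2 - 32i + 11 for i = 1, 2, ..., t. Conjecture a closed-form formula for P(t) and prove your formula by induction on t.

We claim P(t) = t(4t^4 - 3t^3 - 2t^2 - 3t + 3) for all t ≥ 1.
When t = 1: P(1) = -1, and the closed form gives -1. They agree.
Suppose the result is true for t = i, so P(i) = i(4i^4 - 3i^3 - 2i^2 - 3i + 3).
Then P(i+1) = P(i) + (20i^4 + 28i^3 + 16i^2 - 4i - 1) = (i(4i^4 - 3i^3 - 2i^2 - 3i + 3)) + (20i^4 + 28i^3 + 16i^2 - 4i - 1).
Simplifying, P(i+1) = (i + 1)(4i^4 + 13i^3 + 13i^2 - 1) = (i+1)(4(i+1)^4 - 3(i+1)^3 - 2(i+1)^2 - 3(i+1) + 3),
which is the closed form with t = i+1.
Hence, by induction on t, the claim holds for every t ≥ 1.

P(t) = t(4t^4 - 3t^3 - 2t^2 - 3t + 3)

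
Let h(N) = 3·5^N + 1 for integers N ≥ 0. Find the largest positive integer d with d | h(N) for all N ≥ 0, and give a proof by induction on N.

Computing the first values: h(0) = 4 and h(1) = 16; gcd(4, 16) = 4, so d ≤ 4.
We prove 4 | 3·5^N + 1 for all N ≥ 0 by induction on N.
Base step (N = 0): h(0) = 4 = 4·(1), so 4 | h(0).
Suppose the result is true for N = r, i.e. 4 | h(r). Then
h(r+1) = 3·5^(r+1) + 1 = 5·(3·5^r + 1) - 4 = 5·h(r) - 4. The first term is divisible by 4 by the inductive hypothesis, and -4 is divisible by 4. Hence 4 | h(r+1).
This completes the induction.
Therefore the largest such d is 4.

d = 4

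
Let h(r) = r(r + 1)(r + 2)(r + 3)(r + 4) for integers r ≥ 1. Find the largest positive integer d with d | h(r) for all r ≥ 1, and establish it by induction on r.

Computing the first values: h(1) = 120 and h(2) = 720; gcd(120, 720) = 120, so d ≤ 120.
We prove 120 | r(r + 1)(r + 2)(r + 3)(r + 4) for all r ≥ 1 by induction on r.
When r = 1: h(1) = 120 = 120·(1), so 120 | h(1).
Inductive step: assume the claim holds for r = p, i.e. 120 | h(p). Then
h(p+1) − h(p) = (p+1)·(p+2)·(p+3)·(p+4)·(p+5) − p·(p+1)·(p+2)·(p+3)·(p+4) = (p+1)·(p+2)·(p+3)·(p+4)·[(p+5) − p] = 5·(p+1)·(p+2)·(p+3)·(p+4). The product of 4 consecutive integers is divisible by (4)! = 24, so h(p+1) − h(p) is divisible by 5·24 = 120. By the inductive hypothesis 120 | h(p), hence 120 | h(p+1).
By induction, the statement is established for all r ≥ 1.
Therefore the largest such d is 120.

d = 120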